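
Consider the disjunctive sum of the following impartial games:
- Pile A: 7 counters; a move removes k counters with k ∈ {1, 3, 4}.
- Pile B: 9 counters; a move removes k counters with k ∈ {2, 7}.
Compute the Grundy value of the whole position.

0

For pile A, compute g(0), g(1), … with moves {1, 3, 4}:
g(0) = mex{} = 0
g(1) = mex{0} = 1
g(2) = mex{1} = 0
g(3) = mex{0} = 1
g(4) = mex{0,1} = 2
g(5) = mex{0,1,2} = 3
g(6) = mex{0,1,3} = 2
g(7) = mex{1,2} = 0
So g(7) = 0.
For pile B, compute g(0), g(1), … with moves {2, 7}:
k:     0  1  2  3  4  5  6  7  8  9
g(k):  0  0  1  1  0  0  1  1  2  0
So g(9) = 0.
By the Sprague-Grundy theorem, the Grundy value of a sum of independent games is the XOR of the component values.
Combined value = 0 ⊕ 0 = 0.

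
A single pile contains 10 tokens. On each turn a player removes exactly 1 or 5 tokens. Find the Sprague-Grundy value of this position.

0

Build the Grundy sequence with g(k) = mex{g(k−s) : s ∈ {1, 5}, s ≤ k}:
g(0) = mex{} = 0
g(1) = mex{0} = 1
g(2) = mex{1} = 0
g(3) = mex{0} = 1
g(4) = mex{1} = 0
g(5) = mex{0} = 1
g(6) = mex{1} = 0
g(7) = mex{0} = 1
g(8) = mex{1} = 0
g(9) = mex{0} = 1
g(10) = mex{1} = 0
So g(10) = 0.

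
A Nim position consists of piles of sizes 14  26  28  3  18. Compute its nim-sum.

25

Compute the nim-sum pairwise:
14 ^ 26 = 20
20 ^ 28 = 8
8 ^ 3 = 11
11 ^ 18 = 25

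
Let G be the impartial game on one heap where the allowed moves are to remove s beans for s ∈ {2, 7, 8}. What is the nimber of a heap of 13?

Grundy values for subtraction set {2, 7, 8}:
k:     0  1  2  3  4  5  6  7  8  9 10 11 12 13
g(k):  0  0  1  1  0  0  1  1  2  2  0  3  1  2
So g(13) = 2.

2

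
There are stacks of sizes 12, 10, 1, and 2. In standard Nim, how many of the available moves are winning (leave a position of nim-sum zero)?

Compute the nim-sum pairwise:
12 ^ 10 = 6
6 ^ 1 = 7
7 ^ 2 = 5
The overall nim-sum is X = 5. A stack of size p has a winning move iff p XOR X < p (reduce it to p XOR X).
  12: 12 XOR 5 = 9 < 12 — winning move (to 9).
  10: 10 XOR 5 = 15 ≥ 10 — no move.
  1: 1 XOR 5 = 4 ≥ 1 — no move.
  2: 2 XOR 5 = 7 ≥ 2 — no move.
That gives 1 winning move.

1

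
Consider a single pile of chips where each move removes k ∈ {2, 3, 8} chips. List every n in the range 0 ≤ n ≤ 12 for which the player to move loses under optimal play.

0, 1, 5, 6, 10, 11

Compute g(0), g(1), … for moves {2, 3, 8}:
g(0) = mex{} = 0
g(1) = mex{} = 0
g(2) = mex{0} = 1
g(3) = mex{0} = 1
g(4) = mex{0,1} = 2
g(5) = mex{1} = 0
g(6) = mex{1,2} = 0
g(7) = mex{0,2} = 1
g(8) = mex{0} = 1
g(9) = mex{0,1} = 2
g(10) = mex{1} = 0
g(11) = mex{1,2} = 0
g(12) = mex{0,2} = 1
The P-positions (g = 0) in 0..12 are 0, 1, 5, 6, 10, 11.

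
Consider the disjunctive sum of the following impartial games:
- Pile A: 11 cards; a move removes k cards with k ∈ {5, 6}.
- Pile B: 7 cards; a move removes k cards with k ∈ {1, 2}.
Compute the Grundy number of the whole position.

Grundy values for pile A (subtraction set {5, 6}):
k:     0  1  2  3  4  5  6  7  8  9 10 11
g(k):  0  0  0  0  0  1  1  1  1  1  2  0
So g(11) = 0.
For pile B, compute g(0), g(1), … with moves {1, 2}:
g(0) = mex{} = 0
g(1) = mex{0} = 1
g(2) = mex{0,1} = 2
g(3) = mex{1,2} = 0
g(4) = mex{0,2} = 1
g(5) = mex{0,1} = 2
g(6) = mex{1,2} = 0
g(7) = mex{0,2} = 1
So g(7) = 1.
By the Sprague-Grundy theorem, the Grundy value of a sum of independent games is the XOR of the component values.
Combined value = 0 XOR 1 = 1.

1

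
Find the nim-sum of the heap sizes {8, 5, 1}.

Compute the nim-sum pairwise:
8 XOR 5 = 13
13 XOR 1 = 12

12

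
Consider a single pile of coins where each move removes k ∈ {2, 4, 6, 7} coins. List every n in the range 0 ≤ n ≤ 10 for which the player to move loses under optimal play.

0, 1, 9, 10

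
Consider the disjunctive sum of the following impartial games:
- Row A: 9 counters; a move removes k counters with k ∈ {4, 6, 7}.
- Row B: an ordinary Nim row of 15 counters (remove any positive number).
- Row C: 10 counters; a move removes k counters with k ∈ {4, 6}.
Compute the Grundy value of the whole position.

13

Build the Grundy sequence for row A with g(k) = mex{g(k−s) : s ∈ {4, 6, 7}, s ≤ k}:
k:     0  1  2  3  4  5  6  7  8  9
g(k):  0  0  0  0  1  1  1  1  2  2
So g(9) = 2.
Row B is a plain Nim row of size 15, so its Grundy value is 15.
Build the Grundy sequence for row C with g(k) = mex{g(k−s) : s ∈ {4, 6}, s ≤ k}:
k:     0  1  2  3  4  5  6  7  8  9 10
g(k):  0  0  0  0  1  1  1  1  2  2  0
So g(10) = 0.
The value of a disjunctive sum is the nim-sum of the parts.
Combined value = 2 XOR 15 XOR 0 = 13.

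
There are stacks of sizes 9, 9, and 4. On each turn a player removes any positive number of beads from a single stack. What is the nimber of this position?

4

In binary:
  1001  (9)
  1001  (9)
  0100  (4)
  ----
  0100  (4)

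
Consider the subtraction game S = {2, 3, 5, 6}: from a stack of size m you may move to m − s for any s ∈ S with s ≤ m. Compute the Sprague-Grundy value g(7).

3

Compute g(0), g(1), … for moves {2, 3, 5, 6}:
k:     0  1  2  3  4  5  6  7
g(k):  0  0  1  1  2  2  3  3
So g(7) = 3.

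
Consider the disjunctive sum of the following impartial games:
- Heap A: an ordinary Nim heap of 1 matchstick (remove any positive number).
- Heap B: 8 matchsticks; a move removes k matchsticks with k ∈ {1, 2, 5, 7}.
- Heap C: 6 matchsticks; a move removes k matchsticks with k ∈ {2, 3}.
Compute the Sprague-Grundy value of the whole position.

3

Heap A is a plain Nim heap of size 1, so its Grundy value is 1.
Grundy values for heap B (subtraction set {1, 2, 5, 7}):
k:     0  1  2  3  4  5  6  7  8
g(k):  0  1  2  0  1  2  0  1  2
So g(8) = 2.
Grundy values for heap C (subtraction set {2, 3}):
k:     0  1  2  3  4  5  6
g(k):  0  0  1  1  2  0  0
So g(6) = 0.
By the Sprague-Grundy theorem, the Grundy value of a sum of independent games is the XOR of the component values.
Combined value = 1 ⊕ 2 ⊕ 0 = 3.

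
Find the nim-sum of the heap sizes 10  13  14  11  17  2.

17

Compute the nim-sum pairwise:
10 ⊕ 13 = 7
7 ⊕ 14 = 9
9 ⊕ 11 = 2
2 ⊕ 17 = 19
19 ⊕ 2 = 17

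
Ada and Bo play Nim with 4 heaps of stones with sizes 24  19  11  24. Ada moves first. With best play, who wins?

Write each in binary and XOR column by column:
  11000  (24)
  10011  (19)
  01011  (11)
  11000  (24)
  -----
  11000  (24)
The nim-sum is 24 ≠ 0, so this is an N-position: the player to move can win; Ada has a winning move.

Ada wins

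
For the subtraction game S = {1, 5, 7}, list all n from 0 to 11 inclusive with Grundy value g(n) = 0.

0, 2, 4, 6, 8, 10

Grundy values for subtraction set {1, 5, 7}:
g(0) = mex{} = 0
g(1) = mex{0} = 1
g(2) = mex{1} = 0
g(3) = mex{0} = 1
g(4) = mex{1} = 0
g(5) = mex{0} = 1
g(6) = mex{1} = 0
g(7) = mex{0} = 1
g(8) = mex{1} = 0
g(9) = mex{0} = 1
g(10) = mex{1} = 0
g(11) = mex{0} = 1
The P-positions (g = 0) in 0..11 are 0, 2, 4, 6, 8, 10.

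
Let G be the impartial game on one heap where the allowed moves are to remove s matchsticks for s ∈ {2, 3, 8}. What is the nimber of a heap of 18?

Grundy values for subtraction set {2, 3, 8}:
k:     0  1  2  3  4  5  6  7  8  9 10 11 12 13 14 15 16 17 18
g(k):  0  0  1  1  2  0  0  1  1  2  0  0  1  1  2  0  0  1  1
So g(18) = 1.

1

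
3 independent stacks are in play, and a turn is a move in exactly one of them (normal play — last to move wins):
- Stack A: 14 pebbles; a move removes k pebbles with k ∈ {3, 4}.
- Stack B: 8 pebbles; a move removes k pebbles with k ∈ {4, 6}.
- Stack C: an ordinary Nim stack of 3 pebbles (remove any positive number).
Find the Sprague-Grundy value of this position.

1

For stack A, compute g(0), g(1), … with moves {3, 4}:
k:     0  1  2  3  4  5  6  7  8  9 10 11 12 13 14
g(k):  0  0  0  1  1  1  2  0  0  0  1  1  1  2  0
So g(14) = 0.
Grundy values for stack B (subtraction set {4, 6}):
k:     0  1  2  3  4  5  6  7  8
g(k):  0  0  0  0  1  1  1  1  2
So g(8) = 2.
Stack C is a plain Nim stack of size 3, so its Grundy value is 3.
By the Sprague-Grundy theorem, the Grundy value of a sum of independent games is the XOR of the component values.
Combined value = 0 XOR 2 XOR 3 = 1.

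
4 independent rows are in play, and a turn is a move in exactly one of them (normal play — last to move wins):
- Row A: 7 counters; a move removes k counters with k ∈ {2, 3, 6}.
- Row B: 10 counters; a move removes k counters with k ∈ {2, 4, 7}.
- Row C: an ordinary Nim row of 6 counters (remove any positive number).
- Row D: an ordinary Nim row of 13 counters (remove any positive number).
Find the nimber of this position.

8

For row A, compute g(0), g(1), … with moves {2, 3, 6}:
g(0) = mex{} = 0
g(1) = mex{} = 0
g(2) = mex{0} = 1
g(3) = mex{0} = 1
g(4) = mex{0,1} = 2
g(5) = mex{1} = 0
g(6) = mex{0,1,2} = 3
g(7) = mex{0,2} = 1
So g(7) = 1.
For row B, compute g(0), g(1), … with moves {2, 4, 7}:
g(0) = mex{} = 0
g(1) = mex{} = 0
g(2) = mex{0} = 1
g(3) = mex{0} = 1
g(4) = mex{0,1} = 2
g(5) = mex{0,1} = 2
g(6) = mex{1,2} = 0
g(7) = mex{0,1,2} = 3
g(8) = mex{0,2} = 1
g(9) = mex{1,2,3} = 0
g(10) = mex{0,1} = 2
So g(10) = 2.
Row C is a plain Nim row of size 6, so its Grundy value is 6.
Row D is a plain Nim row of size 13, so its Grundy value is 13.
By the Sprague-Grundy theorem, the Grundy value of a sum of independent games is the XOR of the component values.
Combined value = 1 ⊕ 2 ⊕ 6 ⊕ 13 = 8.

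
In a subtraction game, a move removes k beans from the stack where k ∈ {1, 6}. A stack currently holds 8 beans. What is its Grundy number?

Build the Grundy sequence with g(k) = mex{g(k−s) : s ∈ {1, 6}, s ≤ k}:
g(0) = mex{} = 0
g(1) = mex{0} = 1
g(2) = mex{1} = 0
g(3) = mex{0} = 1
g(4) = mex{1} = 0
g(5) = mex{0} = 1
g(6) = mex{0,1} = 2
g(7) = mex{1,2} = 0
g(8) = mex{0} = 1
So g(8) = 1.

1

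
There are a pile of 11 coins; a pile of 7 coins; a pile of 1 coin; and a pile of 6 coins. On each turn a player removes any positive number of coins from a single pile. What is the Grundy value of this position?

11

Compute the nim-sum pairwise:
11 ⊕ 7 = 12
12 ⊕ 1 = 13
13 ⊕ 6 = 11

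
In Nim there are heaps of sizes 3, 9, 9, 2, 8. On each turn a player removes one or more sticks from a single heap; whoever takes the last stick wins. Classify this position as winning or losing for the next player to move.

Winning position

Compute the nim-sum pairwise:
3 XOR 9 = 10
10 XOR 9 = 3
3 XOR 2 = 1
1 XOR 8 = 9
The nim-sum is 9 ≠ 0, so this is an N-position: the player to move can win.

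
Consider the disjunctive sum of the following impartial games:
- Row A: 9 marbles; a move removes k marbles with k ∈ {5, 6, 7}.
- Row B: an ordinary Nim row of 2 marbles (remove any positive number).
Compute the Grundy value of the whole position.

3

Build the Grundy sequence for row A with g(k) = mex{g(k−s) : s ∈ {5, 6, 7}, s ≤ k}:
g(0) = mex{} = 0
g(1) = mex{} = 0
g(2) = mex{} = 0
g(3) = mex{} = 0
g(4) = mex{} = 0
g(5) = mex{0} = 1
g(6) = mex{0} = 1
g(7) = mex{0} = 1
g(8) = mex{0} = 1
g(9) = mex{0} = 1
So g(9) = 1.
Row B is a plain Nim row of size 2, so its Grundy value is 2.
The value of a disjunctive sum is the nim-sum of the parts.
Combined value = 1 XOR 2 = 3.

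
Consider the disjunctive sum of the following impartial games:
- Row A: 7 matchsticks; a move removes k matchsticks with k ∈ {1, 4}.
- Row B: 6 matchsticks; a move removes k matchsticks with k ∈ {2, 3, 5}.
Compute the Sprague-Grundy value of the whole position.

3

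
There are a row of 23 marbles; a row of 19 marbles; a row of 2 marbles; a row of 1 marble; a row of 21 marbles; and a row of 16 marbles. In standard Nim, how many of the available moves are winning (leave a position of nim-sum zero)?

3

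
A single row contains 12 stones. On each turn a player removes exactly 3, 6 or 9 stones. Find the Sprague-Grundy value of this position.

Grundy values for subtraction set {3, 6, 9}:
k:     0  1  2  3  4  5  6  7  8  9 10 11 12
g(k):  0  0  0  1  1  1  2  2  2  3  3  3  0
So g(12) = 0.

0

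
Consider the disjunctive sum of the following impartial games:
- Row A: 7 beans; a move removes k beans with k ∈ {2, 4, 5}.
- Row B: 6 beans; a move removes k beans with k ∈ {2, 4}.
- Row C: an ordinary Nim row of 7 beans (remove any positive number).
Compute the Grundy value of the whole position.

7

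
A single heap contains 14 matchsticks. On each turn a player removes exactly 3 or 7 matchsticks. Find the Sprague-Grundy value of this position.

1

Compute g(0), g(1), … for moves {3, 7}:
g(0) = mex{} = 0
g(1) = mex{} = 0
g(2) = mex{} = 0
g(3) = mex{0} = 1
g(4) = mex{0} = 1
g(5) = mex{0} = 1
g(6) = mex{1} = 0
g(7) = mex{0,1} = 2
g(8) = mex{0,1} = 2
g(9) = mex{0} = 1
g(10) = mex{1,2} = 0
g(11) = mex{1,2} = 0
g(12) = mex{1} = 0
g(13) = mex{0} = 1
g(14) = mex{0,2} = 1
So g(14) = 1.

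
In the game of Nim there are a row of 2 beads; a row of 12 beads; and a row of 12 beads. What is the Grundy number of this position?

2

Nim-sum: 2 XOR 12 XOR 12 = 2.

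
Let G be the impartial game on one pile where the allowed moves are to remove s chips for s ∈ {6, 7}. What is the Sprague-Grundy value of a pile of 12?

2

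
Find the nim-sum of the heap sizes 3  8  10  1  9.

Bitwise XOR of the heap sizes:
  0011  (3)
  1000  (8)
  1010  (10)
  0001  (1)
  1001  (9)
  ----
  1001  (9)

9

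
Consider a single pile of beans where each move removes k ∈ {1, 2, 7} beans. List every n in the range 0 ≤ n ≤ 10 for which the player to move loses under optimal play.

Build the Grundy sequence with g(k) = mex{g(k−s) : s ∈ {1, 2, 7}, s ≤ k}:
k:     0  1  2  3  4  5  6  7  8  9 10
g(k):  0  1  2  0  1  2  0  1  2  0  1
The P-positions (g = 0) in 0..10 are 0, 3, 6, 9.

0, 3, 6, 9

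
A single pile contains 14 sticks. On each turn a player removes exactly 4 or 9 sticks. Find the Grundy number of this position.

0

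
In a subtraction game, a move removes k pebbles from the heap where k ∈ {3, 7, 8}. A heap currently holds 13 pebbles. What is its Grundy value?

Compute g(0), g(1), … for moves {3, 7, 8}:
g(0) = mex{} = 0
g(1) = mex{} = 0
g(2) = mex{} = 0
g(3) = mex{0} = 1
g(4) = mex{0} = 1
g(5) = mex{0} = 1
g(6) = mex{1} = 0
g(7) = mex{0,1} = 2
g(8) = mex{0,1} = 2
g(9) = mex{0} = 1
g(10) = mex{0,1,2} = 3
g(11) = mex{1,2} = 0
g(12) = mex{1} = 0
g(13) = mex{0,1,3} = 2
So g(13) = 2.

2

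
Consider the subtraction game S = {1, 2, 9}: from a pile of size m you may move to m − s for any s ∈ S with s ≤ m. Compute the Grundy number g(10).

Build the Grundy sequence with g(k) = mex{g(k−s) : s ∈ {1, 2, 9}, s ≤ k}:
k:     0  1  2  3  4  5  6  7  8  9 10
g(k):  0  1  2  0  1  2  0  1  2  3  0
So g(10) = 0.

0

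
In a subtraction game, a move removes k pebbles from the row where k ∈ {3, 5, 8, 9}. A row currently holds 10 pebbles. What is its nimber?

3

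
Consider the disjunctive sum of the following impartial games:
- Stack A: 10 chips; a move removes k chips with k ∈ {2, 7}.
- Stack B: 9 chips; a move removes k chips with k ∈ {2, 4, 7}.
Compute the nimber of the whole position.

Grundy values for stack A (subtraction set {2, 7}):
g(0) = mex{} = 0
g(1) = mex{} = 0
g(2) = mex{0} = 1
g(3) = mex{0} = 1
g(4) = mex{1} = 0
g(5) = mex{1} = 0
g(6) = mex{0} = 1
g(7) = mex{0} = 1
g(8) = mex{0,1} = 2
g(9) = mex{1} = 0
g(10) = mex{1,2} = 0
So g(10) = 0.
Grundy values for stack B (subtraction set {2, 4, 7}):
k:     0  1  2  3  4  5  6  7  8  9
g(k):  0  0  1  1  2  2  0  3  1  0
So g(9) = 0.
The value of a disjunctive sum is the nim-sum of the parts.
Combined value = 0 ⊕ 0 = 0.

0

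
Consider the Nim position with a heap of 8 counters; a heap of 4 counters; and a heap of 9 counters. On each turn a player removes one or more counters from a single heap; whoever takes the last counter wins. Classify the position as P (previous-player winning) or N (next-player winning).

N-position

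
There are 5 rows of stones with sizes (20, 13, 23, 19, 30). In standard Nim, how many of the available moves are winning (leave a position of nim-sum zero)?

Compute the nim-sum pairwise:
20 XOR 13 = 25
25 XOR 23 = 14
14 XOR 19 = 29
29 XOR 30 = 3
The overall nim-sum is X = 3. A row of size p has a winning move iff p XOR X < p (reduce it to p XOR X).
  20: 20 XOR 3 = 23 ≥ 20 — no move.
  13: 13 XOR 3 = 14 ≥ 13 — no move.
  23: 23 XOR 3 = 20 < 23 — winning move (to 20).
  19: 19 XOR 3 = 16 < 19 — winning move (to 16).
  30: 30 XOR 3 = 29 < 30 — winning move (to 29).
That gives 3 winning moves.

3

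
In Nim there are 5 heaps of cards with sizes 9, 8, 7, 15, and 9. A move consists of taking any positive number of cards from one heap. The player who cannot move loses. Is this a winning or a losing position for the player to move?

Compute the nim-sum pairwise:
9 XOR 8 = 1
1 XOR 7 = 6
6 XOR 15 = 9
9 XOR 9 = 0
The nim-sum is 0, so this is a P-position: the player to move is in a losing position under optimal play.

Losing position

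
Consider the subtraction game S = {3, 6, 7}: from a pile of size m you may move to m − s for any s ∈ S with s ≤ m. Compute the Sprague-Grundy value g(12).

0

Compute g(0), g(1), … for moves {3, 6, 7}:
g(0) = mex{} = 0
g(1) = mex{} = 0
g(2) = mex{} = 0
g(3) = mex{0} = 1
g(4) = mex{0} = 1
g(5) = mex{0} = 1
g(6) = mex{0,1} = 2
g(7) = mex{0,1} = 2
g(8) = mex{0,1} = 2
g(9) = mex{0,1,2} = 3
g(10) = mex{1,2} = 0
g(11) = mex{1,2} = 0
g(12) = mex{1,2,3} = 0
So g(12) = 0.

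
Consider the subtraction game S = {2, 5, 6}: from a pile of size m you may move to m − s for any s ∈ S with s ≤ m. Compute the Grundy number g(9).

2

Compute g(0), g(1), … for moves {2, 5, 6}:
k:     0  1  2  3  4  5  6  7  8  9
g(k):  0  0  1  1  0  2  1  3  0  2
So g(9) = 2.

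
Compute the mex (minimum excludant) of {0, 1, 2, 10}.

3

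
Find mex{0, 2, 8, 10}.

1

0 is in the set but 1 is not, so the mex is 1.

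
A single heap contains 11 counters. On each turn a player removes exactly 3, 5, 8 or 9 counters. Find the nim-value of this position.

Grundy values for subtraction set {3, 5, 8, 9}:
g(0) = mex{} = 0
g(1) = mex{} = 0
g(2) = mex{} = 0
g(3) = mex{0} = 1
g(4) = mex{0} = 1
g(5) = mex{0} = 1
g(6) = mex{0,1} = 2
g(7) = mex{0,1} = 2
g(8) = mex{0,1} = 2
g(9) = mex{0,1,2} = 3
g(10) = mex{0,1,2} = 3
g(11) = mex{0,1,2} = 3
So g(11) = 3.

3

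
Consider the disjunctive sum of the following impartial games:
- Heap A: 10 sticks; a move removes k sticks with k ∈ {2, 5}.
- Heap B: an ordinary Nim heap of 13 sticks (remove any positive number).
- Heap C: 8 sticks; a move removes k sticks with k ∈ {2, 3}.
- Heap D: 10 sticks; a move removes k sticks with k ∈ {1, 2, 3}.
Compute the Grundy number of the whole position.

Grundy values for heap A (subtraction set {2, 5}):
k:     0  1  2  3  4  5  6  7  8  9 10
g(k):  0  0  1  1  0  2  1  0  0  1  1
So g(10) = 1.
Heap B is a plain Nim heap of size 13, so its Grundy value is 13.
Build the Grundy sequence for heap C with g(k) = mex{g(k−s) : s ∈ {2, 3}, s ≤ k}:
g(0) = mex{} = 0
g(1) = mex{} = 0
g(2) = mex{0} = 1
g(3) = mex{0} = 1
g(4) = mex{0,1} = 2
g(5) = mex{1} = 0
g(6) = mex{1,2} = 0
g(7) = mex{0,2} = 1
g(8) = mex{0} = 1
So g(8) = 1.
Build the Grundy sequence for heap D with g(k) = mex{g(k−s) : s ∈ {1, 2, 3}, s ≤ k}:
k:     0  1  2  3  4  5  6  7  8  9 10
g(k):  0  1  2  3  0  1  2  3  0  1  2
So g(10) = 2.
The value of a disjunctive sum is the nim-sum of the parts.
Combined value = 1 XOR 13 XOR 1 XOR 2 = 15.

15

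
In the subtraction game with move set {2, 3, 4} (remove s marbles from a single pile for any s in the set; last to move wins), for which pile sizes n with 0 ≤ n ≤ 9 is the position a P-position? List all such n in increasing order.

0, 1, 6, 7

Grundy values for subtraction set {2, 3, 4}:
k:     0  1  2  3  4  5  6  7  8  9
g(k):  0  0  1  1  2  2  0  0  1  1
The P-positions (g = 0) in 0..9 are 0, 1, 6, 7.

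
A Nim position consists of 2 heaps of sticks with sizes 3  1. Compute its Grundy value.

Compute the nim-sum pairwise:
3 XOR 1 = 2

2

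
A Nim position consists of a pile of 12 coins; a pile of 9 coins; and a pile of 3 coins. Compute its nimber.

6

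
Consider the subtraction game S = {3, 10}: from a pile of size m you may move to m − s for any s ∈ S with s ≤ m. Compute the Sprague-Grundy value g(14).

0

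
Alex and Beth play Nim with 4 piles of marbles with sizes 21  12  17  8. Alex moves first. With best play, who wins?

Nim-sum: 21 ^ 12 ^ 17 ^ 8 = 0.
The nim-sum is 0, so this is a P-position: the player to move is in a losing position under optimal play; Alex is about to move from it and so loses — Beth wins.

Beth wins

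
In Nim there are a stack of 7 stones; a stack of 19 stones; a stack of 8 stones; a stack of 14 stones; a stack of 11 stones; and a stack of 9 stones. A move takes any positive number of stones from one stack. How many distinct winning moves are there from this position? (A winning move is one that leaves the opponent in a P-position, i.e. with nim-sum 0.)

Compute the nim-sum pairwise:
7 ⊕ 19 = 20
20 ⊕ 8 = 28
28 ⊕ 14 = 18
18 ⊕ 11 = 25
25 ⊕ 9 = 16
The overall nim-sum is X = 16. A stack of size p has a winning move iff p XOR X < p (reduce it to p XOR X).
  7: 7 XOR 16 = 23 ≥ 7 — no move.
  19: 19 XOR 16 = 3 < 19 — winning move (to 3).
  8: 8 XOR 16 = 24 ≥ 8 — no move.
  14: 14 XOR 16 = 30 ≥ 14 — no move.
  11: 11 XOR 16 = 27 ≥ 11 — no move.
  9: 9 XOR 16 = 25 ≥ 9 — no move.
That gives 1 winning move.

1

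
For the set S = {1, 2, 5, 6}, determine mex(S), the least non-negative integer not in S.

0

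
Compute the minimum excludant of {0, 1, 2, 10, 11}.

3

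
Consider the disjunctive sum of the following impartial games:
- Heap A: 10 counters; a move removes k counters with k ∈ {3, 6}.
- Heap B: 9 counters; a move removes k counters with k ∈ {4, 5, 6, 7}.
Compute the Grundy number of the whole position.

2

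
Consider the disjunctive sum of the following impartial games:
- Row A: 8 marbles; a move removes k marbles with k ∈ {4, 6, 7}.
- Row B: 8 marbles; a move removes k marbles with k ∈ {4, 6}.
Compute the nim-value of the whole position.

0

Grundy values for row A (subtraction set {4, 6, 7}):
g(0) = mex{} = 0
g(1) = mex{} = 0
g(2) = mex{} = 0
g(3) = mex{} = 0
g(4) = mex{0} = 1
g(5) = mex{0} = 1
g(6) = mex{0} = 1
g(7) = mex{0} = 1
g(8) = mex{0,1} = 2
So g(8) = 2.
For row B, compute g(0), g(1), … with moves {4, 6}:
k:     0  1  2  3  4  5  6  7  8
g(k):  0  0  0  0  1  1  1  1  2
So g(8) = 2.
The value of a disjunctive sum is the nim-sum of the parts.
Combined value = 2 ⊕ 2 = 0.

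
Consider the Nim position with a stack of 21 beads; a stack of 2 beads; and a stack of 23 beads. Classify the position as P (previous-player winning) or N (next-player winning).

P-position

Nim-sum: 21 ^ 2 ^ 23 = 0.
The nim-sum is 0, so this is a P-position: the player to move is in a losing position under optimal play.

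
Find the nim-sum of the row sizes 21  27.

14

In binary:
  10101  (21)
  11011  (27)
  -----
  01110  (14)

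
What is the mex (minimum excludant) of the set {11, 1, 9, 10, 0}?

2

The values 0, 1 are all present; 2 is the first non-negative integer missing from the set.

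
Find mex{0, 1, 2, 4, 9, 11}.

The values 0, 1, 2 are all present; 3 is the first non-negative integer missing from the set.

3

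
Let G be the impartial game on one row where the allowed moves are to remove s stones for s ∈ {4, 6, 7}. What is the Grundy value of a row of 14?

0

Build the Grundy sequence with g(k) = mex{g(k−s) : s ∈ {4, 6, 7}, s ≤ k}:
g(0) = mex{} = 0
g(1) = mex{} = 0
g(2) = mex{} = 0
g(3) = mex{} = 0
g(4) = mex{0} = 1
g(5) = mex{0} = 1
g(6) = mex{0} = 1
g(7) = mex{0} = 1
g(8) = mex{0,1} = 2
g(9) = mex{0,1} = 2
g(10) = mex{0,1} = 2
g(11) = mex{1} = 0
g(12) = mex{1,2} = 0
g(13) = mex{1,2} = 0
g(14) = mex{1,2} = 0
So g(14) = 0.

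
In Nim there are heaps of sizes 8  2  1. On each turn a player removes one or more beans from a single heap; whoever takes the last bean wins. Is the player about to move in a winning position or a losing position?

Compute the nim-sum pairwise:
8 ⊕ 2 = 10
10 ⊕ 1 = 11
The nim-sum is 11 ≠ 0, so this is an N-position: the player to move can win.

Winning position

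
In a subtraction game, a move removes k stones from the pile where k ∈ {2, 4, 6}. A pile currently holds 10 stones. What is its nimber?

1

Compute g(0), g(1), … for moves {2, 4, 6}:
k:     0  1  2  3  4  5  6  7  8  9 10
g(k):  0  0  1  1  2  2  3  3  0  0  1
So g(10) = 1.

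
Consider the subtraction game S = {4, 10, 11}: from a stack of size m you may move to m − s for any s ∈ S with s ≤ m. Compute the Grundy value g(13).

Build the Grundy sequence with g(k) = mex{g(k−s) : s ∈ {4, 10, 11}, s ≤ k}:
g(0) = mex{} = 0
g(1) = mex{} = 0
g(2) = mex{} = 0
g(3) = mex{} = 0
g(4) = mex{0} = 1
g(5) = mex{0} = 1
g(6) = mex{0} = 1
g(7) = mex{0} = 1
g(8) = mex{1} = 0
g(9) = mex{1} = 0
g(10) = mex{0,1} = 2
g(11) = mex{0,1} = 2
g(12) = mex{0} = 1
g(13) = mex{0} = 1
So g(13) = 1.

1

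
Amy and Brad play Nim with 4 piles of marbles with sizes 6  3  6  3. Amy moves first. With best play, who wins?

Brad wins

In binary:
  110  (6)
  011  (3)
  110  (6)
  011  (3)
  ---
  000  (0)
The nim-sum is 0, so this is a P-position: the player to move is in a losing position under optimal play; Amy is about to move from it and so loses — Brad wins.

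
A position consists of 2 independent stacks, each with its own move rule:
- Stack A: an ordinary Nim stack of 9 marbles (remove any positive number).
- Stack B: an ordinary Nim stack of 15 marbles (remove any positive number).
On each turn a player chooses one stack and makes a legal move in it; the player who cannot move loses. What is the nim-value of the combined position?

6

Stack A is a plain Nim stack of size 9, so its Grundy value is 9.
Stack B is a plain Nim stack of size 15, so its Grundy value is 15.
The value of a disjunctive sum is the nim-sum of the parts.
Combined value = 9 XOR 15 = 6.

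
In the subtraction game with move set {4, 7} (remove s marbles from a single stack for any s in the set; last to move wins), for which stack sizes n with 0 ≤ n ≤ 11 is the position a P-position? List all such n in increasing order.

0, 1, 2, 3, 11

Build the Grundy sequence with g(k) = mex{g(k−s) : s ∈ {4, 7}, s ≤ k}:
k:     0  1  2  3  4  5  6  7  8  9 10 11
g(k):  0  0  0  0  1  1  1  1  2  2  2  0
The P-positions (g = 0) in 0..11 are 0, 1, 2, 3, 11.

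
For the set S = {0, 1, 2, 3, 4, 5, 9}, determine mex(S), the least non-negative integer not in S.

The values 0, 1, 2, 3, 4, 5 are all present; 6 is the first non-negative integer missing from the set.

6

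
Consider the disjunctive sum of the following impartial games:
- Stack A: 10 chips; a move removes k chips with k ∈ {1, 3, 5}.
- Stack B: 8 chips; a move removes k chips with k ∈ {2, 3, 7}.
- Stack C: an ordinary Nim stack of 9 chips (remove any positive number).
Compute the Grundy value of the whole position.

8

For stack A, compute g(0), g(1), … with moves {1, 3, 5}:
k:     0  1  2  3  4  5  6  7  8  9 10
g(k):  0  1  0  1  0  1  0  1  0  1  0
So g(10) = 0.
For stack B, compute g(0), g(1), … with moves {2, 3, 7}:
k:     0  1  2  3  4  5  6  7  8
g(k):  0  0  1  1  2  0  0  1  1
So g(8) = 1.
Stack C is a plain Nim stack of size 9, so its Grundy value is 9.
By the Sprague-Grundy theorem, the Grundy value of a sum of independent games is the XOR of the component values.
Combined value = 0 XOR 1 XOR 9 = 8.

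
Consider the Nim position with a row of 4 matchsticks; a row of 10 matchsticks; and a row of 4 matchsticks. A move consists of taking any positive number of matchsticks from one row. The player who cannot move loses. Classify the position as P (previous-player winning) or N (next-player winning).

Write each in binary and XOR column by column:
  0100  (4)
  1010  (10)
  0100  (4)
  ----
  1010  (10)
The nim-sum is 10 ≠ 0, so this is an N-position: the player to move can win.

N-position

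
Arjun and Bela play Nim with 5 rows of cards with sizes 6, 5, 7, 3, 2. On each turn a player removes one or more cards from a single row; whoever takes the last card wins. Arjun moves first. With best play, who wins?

Compute the nim-sum pairwise:
6 ^ 5 = 3
3 ^ 7 = 4
4 ^ 3 = 7
7 ^ 2 = 5
The nim-sum is 5 ≠ 0, so this is an N-position: the player to move can win; Arjun has a winning move.

Arjun wins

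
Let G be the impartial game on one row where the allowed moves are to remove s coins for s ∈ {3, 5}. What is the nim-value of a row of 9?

Grundy values for subtraction set {3, 5}:
g(0) = mex{} = 0
g(1) = mex{} = 0
g(2) = mex{} = 0
g(3) = mex{0} = 1
g(4) = mex{0} = 1
g(5) = mex{0} = 1
g(6) = mex{0,1} = 2
g(7) = mex{0,1} = 2
g(8) = mex{1} = 0
g(9) = mex{1,2} = 0
So g(9) = 0.

0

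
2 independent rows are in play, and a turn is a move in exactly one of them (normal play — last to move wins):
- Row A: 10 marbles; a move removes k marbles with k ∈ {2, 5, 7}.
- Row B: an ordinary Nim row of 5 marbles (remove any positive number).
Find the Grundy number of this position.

Build the Grundy sequence for row A with g(k) = mex{g(k−s) : s ∈ {2, 5, 7}, s ≤ k}:
k:     0  1  2  3  4  5  6  7  8  9 10
g(k):  0  0  1  1  0  2  1  3  2  2  0
So g(10) = 0.
Row B is a plain Nim row of size 5, so its Grundy value is 5.
By the Sprague-Grundy theorem, the Grundy value of a sum of independent games is the XOR of the component values.
Combined value = 0 ⊕ 5 = 5.

5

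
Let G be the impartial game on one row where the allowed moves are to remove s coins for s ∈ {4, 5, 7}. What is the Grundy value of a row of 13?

0

Grundy values for subtraction set {4, 5, 7}:
k:     0  1  2  3  4  5  6  7  8  9 10 11 12 13
g(k):  0  0  0  0  1  1  1  1  2  2  2  0  0  0
So g(13) = 0.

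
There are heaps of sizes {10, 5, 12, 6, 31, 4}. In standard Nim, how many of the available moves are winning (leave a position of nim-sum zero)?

1

In binary:
  01010  (10)
  00101  (5)
  01100  (12)
  00110  (6)
  11111  (31)
  00100  (4)
  -----
  11110  (30)
The overall nim-sum is X = 30. A heap of size p has a winning move iff p XOR X < p (reduce it to p XOR X).
  10: 10 XOR 30 = 20 ≥ 10 — no move.
  5: 5 XOR 30 = 27 ≥ 5 — no move.
  12: 12 XOR 30 = 18 ≥ 12 — no move.
  6: 6 XOR 30 = 24 ≥ 6 — no move.
  31: 31 XOR 30 = 1 < 31 — winning move (to 1).
  4: 4 XOR 30 = 26 ≥ 4 — no move.
That gives 1 winning move.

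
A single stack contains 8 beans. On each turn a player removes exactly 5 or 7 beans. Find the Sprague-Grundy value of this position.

1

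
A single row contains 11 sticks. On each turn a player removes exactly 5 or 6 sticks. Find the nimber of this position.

0

Build the Grundy sequence with g(k) = mex{g(k−s) : s ∈ {5, 6}, s ≤ k}:
k:     0  1  2  3  4  5  6  7  8  9 10 11
g(k):  0  0  0  0  0  1  1  1  1  1  2  0
So g(11) = 0.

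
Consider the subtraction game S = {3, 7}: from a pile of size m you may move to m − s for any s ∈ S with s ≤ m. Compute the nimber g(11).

0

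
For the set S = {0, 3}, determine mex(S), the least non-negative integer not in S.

0 is in the set but 1 is not, so the mex is 1.

1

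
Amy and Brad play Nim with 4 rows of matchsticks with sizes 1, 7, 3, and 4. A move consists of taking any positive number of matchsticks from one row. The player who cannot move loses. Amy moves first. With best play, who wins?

Compute the nim-sum pairwise:
1 ^ 7 = 6
6 ^ 3 = 5
5 ^ 4 = 1
The nim-sum is 1 ≠ 0, so this is an N-position: the player to move can win; Amy has a winning move.

Amy wins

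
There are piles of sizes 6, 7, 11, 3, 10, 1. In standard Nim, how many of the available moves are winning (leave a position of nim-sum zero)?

5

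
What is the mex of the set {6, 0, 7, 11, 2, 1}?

The values 0, 1, 2 are all present; 3 is the first non-negative integer missing from the set.

3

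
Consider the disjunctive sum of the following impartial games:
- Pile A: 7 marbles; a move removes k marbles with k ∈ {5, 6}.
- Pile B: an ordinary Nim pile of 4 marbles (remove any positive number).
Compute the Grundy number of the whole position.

5

Grundy values for pile A (subtraction set {5, 6}):
g(0) = mex{} = 0
g(1) = mex{} = 0
g(2) = mex{} = 0
g(3) = mex{} = 0
g(4) = mex{} = 0
g(5) = mex{0} = 1
g(6) = mex{0} = 1
g(7) = mex{0} = 1
So g(7) = 1.
Pile B is a plain Nim pile of size 4, so its Grundy value is 4.
The value of a disjunctive sum is the nim-sum of the parts.
Combined value = 1 XOR 4 = 5.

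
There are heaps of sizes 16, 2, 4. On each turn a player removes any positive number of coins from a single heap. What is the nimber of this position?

Nim-sum: 16 ^ 2 ^ 4 = 22.

22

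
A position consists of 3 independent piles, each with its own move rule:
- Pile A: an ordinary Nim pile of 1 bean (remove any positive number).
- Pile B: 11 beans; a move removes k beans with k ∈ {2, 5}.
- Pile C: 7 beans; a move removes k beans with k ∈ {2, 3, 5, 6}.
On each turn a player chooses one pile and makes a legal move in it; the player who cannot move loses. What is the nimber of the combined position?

Pile A is a plain Nim pile of size 1, so its Grundy value is 1.
Build the Grundy sequence for pile B with g(k) = mex{g(k−s) : s ∈ {2, 5}, s ≤ k}:
g(0) = mex{} = 0
g(1) = mex{} = 0
g(2) = mex{0} = 1
g(3) = mex{0} = 1
g(4) = mex{1} = 0
g(5) = mex{0,1} = 2
g(6) = mex{0} = 1
g(7) = mex{1,2} = 0
g(8) = mex{1} = 0
g(9) = mex{0} = 1
g(10) = mex{0,2} = 1
g(11) = mex{1} = 0
So g(11) = 0.
Build the Grundy sequence for pile C with g(k) = mex{g(k−s) : s ∈ {2, 3, 5, 6}, s ≤ k}:
k:     0  1  2  3  4  5  6  7
g(k):  0  0  1  1  2  2  3  3
So g(7) = 3.
The value of a disjunctive sum is the nim-sum of the parts.
Combined value = 1 XOR 0 XOR 3 = 2.

2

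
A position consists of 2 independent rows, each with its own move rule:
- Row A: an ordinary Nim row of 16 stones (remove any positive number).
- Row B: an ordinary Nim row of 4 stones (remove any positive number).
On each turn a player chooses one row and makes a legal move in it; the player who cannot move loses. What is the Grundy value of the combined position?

Row A is a plain Nim row of size 16, so its Grundy value is 16.
Row B is a plain Nim row of size 4, so its Grundy value is 4.
By the Sprague-Grundy theorem, the Grundy value of a sum of independent games is the XOR of the component values.
Combined value = 16 ⊕ 4 = 20.

20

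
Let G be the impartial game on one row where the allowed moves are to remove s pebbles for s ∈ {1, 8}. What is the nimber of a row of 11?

Build the Grundy sequence with g(k) = mex{g(k−s) : s ∈ {1, 8}, s ≤ k}:
k:     0  1  2  3  4  5  6  7  8  9 10 11
g(k):  0  1  0  1  0  1  0  1  2  0  1  0
So g(11) = 0.

0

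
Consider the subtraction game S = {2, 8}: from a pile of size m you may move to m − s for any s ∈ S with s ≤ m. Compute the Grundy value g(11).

0

Build the Grundy sequence with g(k) = mex{g(k−s) : s ∈ {2, 8}, s ≤ k}:
g(0) = mex{} = 0
g(1) = mex{} = 0
g(2) = mex{0} = 1
g(3) = mex{0} = 1
g(4) = mex{1} = 0
g(5) = mex{1} = 0
g(6) = mex{0} = 1
g(7) = mex{0} = 1
g(8) = mex{0,1} = 2
g(9) = mex{0,1} = 2
g(10) = mex{1,2} = 0
g(11) = mex{1,2} = 0
So g(11) = 0.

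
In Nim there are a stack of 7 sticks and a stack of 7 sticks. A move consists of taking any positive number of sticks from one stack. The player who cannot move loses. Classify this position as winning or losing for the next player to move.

Losing position

Bitwise XOR of the heap sizes:
  111  (7)
  111  (7)
  ---
  000  (0)
The nim-sum is 0, so this is a P-position: the player to move is in a losing position under optimal play.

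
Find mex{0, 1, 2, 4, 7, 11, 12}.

3

The values 0, 1, 2 are all present; 3 is the first non-negative integer missing from the set.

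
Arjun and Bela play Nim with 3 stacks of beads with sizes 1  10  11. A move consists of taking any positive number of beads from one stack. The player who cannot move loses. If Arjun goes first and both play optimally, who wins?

Bela wins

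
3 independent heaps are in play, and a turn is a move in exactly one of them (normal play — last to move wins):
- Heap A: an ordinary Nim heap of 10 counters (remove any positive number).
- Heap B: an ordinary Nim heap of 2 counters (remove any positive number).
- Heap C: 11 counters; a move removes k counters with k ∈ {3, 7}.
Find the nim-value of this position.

Heap A is a plain Nim heap of size 10, so its Grundy value is 10.
Heap B is a plain Nim heap of size 2, so its Grundy value is 2.
Build the Grundy sequence for heap C with g(k) = mex{g(k−s) : s ∈ {3, 7}, s ≤ k}:
g(0) = mex{} = 0
g(1) = mex{} = 0
g(2) = mex{} = 0
g(3) = mex{0} = 1
g(4) = mex{0} = 1
g(5) = mex{0} = 1
g(6) = mex{1} = 0
g(7) = mex{0,1} = 2
g(8) = mex{0,1} = 2
g(9) = mex{0} = 1
g(10) = mex{1,2} = 0
g(11) = mex{1,2} = 0
So g(11) = 0.
The value of a disjunctive sum is the nim-sum of the parts.
Combined value = 10 XOR 2 XOR 0 = 8.

8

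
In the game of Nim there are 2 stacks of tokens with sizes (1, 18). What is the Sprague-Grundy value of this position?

Write each in binary and XOR column by column:
  00001  (1)
  10010  (18)
  -----
  10011  (19)

19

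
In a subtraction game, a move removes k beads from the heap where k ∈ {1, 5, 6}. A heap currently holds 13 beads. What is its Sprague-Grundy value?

0

Compute g(0), g(1), … for moves {1, 5, 6}:
g(0) = mex{} = 0
g(1) = mex{0} = 1
g(2) = mex{1} = 0
g(3) = mex{0} = 1
g(4) = mex{1} = 0
g(5) = mex{0} = 1
g(6) = mex{0,1} = 2
g(7) = mex{0,1,2} = 3
g(8) = mex{0,1,3} = 2
g(9) = mex{0,1,2} = 3
g(10) = mex{0,1,3} = 2
g(11) = mex{1,2} = 0
g(12) = mex{0,2,3} = 1
g(13) = mex{1,2,3} = 0
So g(13) = 0.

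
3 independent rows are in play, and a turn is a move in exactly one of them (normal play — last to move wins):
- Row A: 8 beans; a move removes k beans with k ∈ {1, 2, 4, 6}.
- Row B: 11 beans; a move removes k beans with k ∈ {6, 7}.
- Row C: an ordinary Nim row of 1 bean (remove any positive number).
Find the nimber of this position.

0

For row A, compute g(0), g(1), … with moves {1, 2, 4, 6}:
k:     0  1  2  3  4  5  6  7  8
g(k):  0  1  2  0  1  2  3  4  0
So g(8) = 0.
Grundy values for row B (subtraction set {6, 7}):
g(0) = mex{} = 0
g(1) = mex{} = 0
g(2) = mex{} = 0
g(3) = mex{} = 0
g(4) = mex{} = 0
g(5) = mex{} = 0
g(6) = mex{0} = 1
g(7) = mex{0} = 1
g(8) = mex{0} = 1
g(9) = mex{0} = 1
g(10) = mex{0} = 1
g(11) = mex{0} = 1
So g(11) = 1.
Row C is a plain Nim row of size 1, so its Grundy value is 1.
By the Sprague-Grundy theorem, the Grundy value of a sum of independent games is the XOR of the component values.
Combined value = 0 ⊕ 1 ⊕ 1 = 0.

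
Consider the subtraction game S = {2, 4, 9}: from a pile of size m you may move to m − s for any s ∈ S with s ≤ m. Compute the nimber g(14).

1

Build the Grundy sequence with g(k) = mex{g(k−s) : s ∈ {2, 4, 9}, s ≤ k}:
g(0) = mex{} = 0
g(1) = mex{} = 0
g(2) = mex{0} = 1
g(3) = mex{0} = 1
g(4) = mex{0,1} = 2
g(5) = mex{0,1} = 2
g(6) = mex{1,2} = 0
g(7) = mex{1,2} = 0
g(8) = mex{0,2} = 1
g(9) = mex{0,2} = 1
g(10) = mex{0,1} = 2
g(11) = mex{0,1} = 2
g(12) = mex{1,2} = 0
g(13) = mex{1,2} = 0
g(14) = mex{0,2} = 1
So g(14) = 1.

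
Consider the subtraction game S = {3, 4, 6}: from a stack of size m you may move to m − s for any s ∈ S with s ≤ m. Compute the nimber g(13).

1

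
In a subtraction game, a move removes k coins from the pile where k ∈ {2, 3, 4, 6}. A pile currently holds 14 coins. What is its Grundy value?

Compute g(0), g(1), … for moves {2, 3, 4, 6}:
k:     0  1  2  3  4  5  6  7  8  9 10 11 12 13 14
g(k):  0  0  1  1  2  2  3  3  0  0  1  1  2  2  3
So g(14) = 3.

3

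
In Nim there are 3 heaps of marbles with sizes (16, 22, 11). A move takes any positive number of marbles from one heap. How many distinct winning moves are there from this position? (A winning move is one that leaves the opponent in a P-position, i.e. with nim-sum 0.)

1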